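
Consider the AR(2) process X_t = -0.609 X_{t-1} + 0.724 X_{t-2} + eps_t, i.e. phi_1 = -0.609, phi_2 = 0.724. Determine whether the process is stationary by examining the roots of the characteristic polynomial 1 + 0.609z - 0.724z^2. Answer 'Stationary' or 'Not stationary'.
\text{Not stationary}

The AR(p) characteristic polynomial is P(z) = 1 + 0.609z - 0.724z^2.
Stationarity requires all roots to lie outside the unit circle, i.e. |z| > 1 for every root.
Set 1 + (0.609) z + (-0.724) z^2 = 0, i.e. a z^2 + b z + c = 0 with a = -0.724, b = 0.609, c = 1.
Discriminant D = b^2 - 4ac = (0.609)^2 - 4*(-0.724)*1 = 0.370881 - (-2.896) = 3.266881.
D >= 0, so the roots are real: z = (-b +/- sqrt(D)) / (2a) = (-0.609 +/- 1.807452) / (-1.448).
  z_1 = (-0.609 + 1.807452) / (-1.448) = -0.8277,   |z_1| = 0.8277.
  z_2 = (-0.609 - 1.807452) / (-1.448) = 1.6688,   |z_2| = 1.6688.
Moduli of all roots: 0.8277, 1.6688.
All moduli strictly greater than 1? No.
Verdict: Not stationary.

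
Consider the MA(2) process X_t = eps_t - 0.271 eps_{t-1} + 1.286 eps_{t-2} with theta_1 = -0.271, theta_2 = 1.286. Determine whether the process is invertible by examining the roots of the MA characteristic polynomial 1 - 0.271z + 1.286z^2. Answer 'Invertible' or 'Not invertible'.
\text{Not invertible}

The MA(q) characteristic polynomial is P(z) = 1 - 0.271z + 1.286z^2.
Invertibility requires all roots to lie outside the unit circle, i.e. |z| > 1 for every root.
Set 1 + (-0.271) z + (1.286) z^2 = 0, i.e. a z^2 + b z + c = 0 with a = 1.286, b = -0.271, c = 1.
Discriminant D = b^2 - 4ac = (-0.271)^2 - 4*(1.286)*1 = 0.073441 - (5.144) = -5.070559.
D < 0, so the roots are the complex-conjugate pair z = (-b +/- i sqrt(-D)) / (2a) = 0.1054 +/- 0.8755i.
For a conjugate pair |z|^2 = z * conj(z) = (product of roots) = c/a = 1/(1.286) = 0.777605, so |z| = sqrt(0.777605) = 0.8818 for both roots.
Moduli of all roots: 0.8818, 0.8818.
All moduli strictly greater than 1? No.
Verdict: Not invertible.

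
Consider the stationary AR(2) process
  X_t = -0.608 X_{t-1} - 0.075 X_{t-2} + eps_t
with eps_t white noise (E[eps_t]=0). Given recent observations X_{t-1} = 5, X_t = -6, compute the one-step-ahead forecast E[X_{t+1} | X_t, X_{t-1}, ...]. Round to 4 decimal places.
E[X_{t+1} \mid \mathcal F_t] = 3.2730

For an AR(p) model X_t = c + sum_i phi_i X_{t-i} + eps_t, the
one-step-ahead conditional mean is
  E[X_{t+1} | X_t, ...] = c + sum_i phi_i X_{t+1-i}.
Substitute known values:
  E[X_{t+1} | ...] = (-0.608) * (-6) + (-0.075) * (5)
                   = 3.2730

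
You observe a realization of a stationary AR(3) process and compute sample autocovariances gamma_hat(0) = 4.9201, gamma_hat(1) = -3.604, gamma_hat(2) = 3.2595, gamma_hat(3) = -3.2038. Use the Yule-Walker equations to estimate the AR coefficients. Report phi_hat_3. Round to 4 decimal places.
\hat\phi_{3} = -0.2300

The Yule-Walker equations for an AR(p) process read, in matrix form,
  Gamma_p phi = r_p,   with   (Gamma_p)_{ij} = gamma(|i - j|),
                       (r_p)_i = gamma(i),   i,j = 1..p.
Substitute the sample gammas (Toeplitz matrix and right-hand side of size 3):
  Gamma_p = [[4.9201, -3.604, 3.2595], [-3.604, 4.9201, -3.604], [3.2595, -3.604, 4.9201]]
  r_p     = [-3.604, 3.2595, -3.2038]
Written out (R1..R3):
  (R1) 4.9201 phi_1 - 3.604 phi_2 + 3.2595 phi_3 = -3.604
  (R2) -3.604 phi_1 + 4.9201 phi_2 - 3.604 phi_3 = 3.2595
  (R3) 3.2595 phi_1 - 3.604 phi_2 + 4.9201 phi_3 = -3.2038
Gaussian elimination:
  R2 <- R2 - (-3.604/4.9201) R1 = R2 - (-0.732505) R1:  2.28015 phi_2 - 1.216399 phi_3 = 0.61955
  R3 <- R3 - (3.2595/4.9201) R1 = R3 - (0.662487) R1:  -1.216399 phi_2 + 2.760725 phi_3 = -0.816199
  R3 <- R3 - (-1.216399/2.28015) R2 = R3 - (-0.533473) R2:  2.111809 phi_3 = -0.485685
Back-substitution:
  phi_hat_3 = -0.485685 / 2.111809 = -0.229985
  phi_hat_2 = (0.61955 - (-1.216399)(-0.229985)) / 2.28015 = 0.149024
  phi_hat_1 = (-3.604 - (-3.604)(0.149024) - (3.2595)(-0.229985)) / 4.9201 = -0.470983
So phi_hat = [-0.4710, 0.1490, -0.2300].
Therefore phi_hat_3 = -0.2300.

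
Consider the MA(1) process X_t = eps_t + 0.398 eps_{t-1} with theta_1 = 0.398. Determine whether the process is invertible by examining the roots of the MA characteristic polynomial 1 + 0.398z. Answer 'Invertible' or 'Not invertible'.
\text{Invertible}

The MA(q) characteristic polynomial is P(z) = 1 + 0.398z.
Invertibility requires all roots to lie outside the unit circle, i.e. |z| > 1 for every root.
This is linear in z: 1 + (0.398) z = 0  =>  z = -1/(0.398) = -2.512563,  |z| = 2.512563.
Moduli of all roots: 2.5126.
All moduli strictly greater than 1? Yes.
Verdict: Invertible.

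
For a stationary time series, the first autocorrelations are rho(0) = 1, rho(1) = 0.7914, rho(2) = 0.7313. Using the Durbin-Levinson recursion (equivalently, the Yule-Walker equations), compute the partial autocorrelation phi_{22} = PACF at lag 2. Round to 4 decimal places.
\phi_{22} = 0.2809

The PACF at lag k is phi_{kk}, the last component of the solution
to the Yule-Walker system G_k phi = r_k where
  (G_k)_{ij} = rho(|i - j|), (r_k)_i = rho(i), i,j = 1..k.
Equivalently, Durbin-Levinson gives phi_{kk} iteratively:
  phi_{11} = rho(1)
  phi_{kk} = [rho(k) - sum_{j=1..k-1} phi_{k-1,j} rho(k-j)]
            / [1 - sum_{j=1..k-1} phi_{k-1,j} rho(j)],
  phi_{k,j} = phi_{k-1,j} - phi_{kk} phi_{k-1,k-j},  j = 1..k-1.
Step k = 1:
  phi_11 = rho(1) = 0.7914.
Step k = 2:
  phi_22 = [rho(2) - phi_11 rho(1)] / [1 - phi_11 rho(1)] = [0.7313 - (0.7914)(0.7914)] / [1 - (0.7914)(0.7914)]
         = 0.10498604 / 0.37368604 = 0.2809.
Therefore phi_{22} = 0.2809.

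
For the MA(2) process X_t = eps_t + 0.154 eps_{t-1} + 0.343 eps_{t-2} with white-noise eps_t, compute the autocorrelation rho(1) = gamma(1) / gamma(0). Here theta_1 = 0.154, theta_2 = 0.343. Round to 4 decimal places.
\rho(1) = 0.1812

For an MA(q) process with theta_0 = 1, the autocovariance is
  gamma(k) = sigma^2 * sum_{i=0..q-k} theta_i * theta_{i+k},
and rho(k) = gamma(k) / gamma(0). Sigma^2 cancels.
  numerator   = (1)*(0.154) + (0.154)*(0.343) = 0.206822.
  denominator = (1)^2 + (0.154)^2 + (0.343)^2 = 1.141365.
  rho(1) = 0.206822 / 1.141365 = 0.1812.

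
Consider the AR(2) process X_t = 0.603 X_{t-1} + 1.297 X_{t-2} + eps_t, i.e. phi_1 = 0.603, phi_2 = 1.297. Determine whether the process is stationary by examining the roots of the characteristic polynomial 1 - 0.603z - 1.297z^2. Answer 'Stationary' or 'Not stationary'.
\text{Not stationary}

The AR(p) characteristic polynomial is P(z) = 1 - 0.603z - 1.297z^2.
Stationarity requires all roots to lie outside the unit circle, i.e. |z| > 1 for every root.
Set 1 + (-0.603) z + (-1.297) z^2 = 0, i.e. a z^2 + b z + c = 0 with a = -1.297, b = -0.603, c = 1.
Discriminant D = b^2 - 4ac = (-0.603)^2 - 4*(-1.297)*1 = 0.363609 - (-5.188) = 5.551609.
D >= 0, so the roots are real: z = (-b +/- sqrt(D)) / (2a) = (0.603 +/- 2.356185) / (-2.594).
  z_1 = (0.603 + 2.356185) / (-2.594) = -1.1408,   |z_1| = 1.1408.
  z_2 = (0.603 - 2.356185) / (-2.594) = 0.6759,   |z_2| = 0.6759.
Moduli of all roots: 1.1408, 0.6759.
All moduli strictly greater than 1? No.
Verdict: Not stationary.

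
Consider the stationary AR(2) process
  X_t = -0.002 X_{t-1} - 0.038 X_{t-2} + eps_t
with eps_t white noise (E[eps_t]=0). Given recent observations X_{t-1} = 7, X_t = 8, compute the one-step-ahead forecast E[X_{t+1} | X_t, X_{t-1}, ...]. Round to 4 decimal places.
E[X_{t+1} \mid \mathcal F_t] = -0.2820

For an AR(p) model X_t = c + sum_i phi_i X_{t-i} + eps_t, the
one-step-ahead conditional mean is
  E[X_{t+1} | X_t, ...] = c + sum_i phi_i X_{t+1-i}.
Substitute known values:
  E[X_{t+1} | ...] = (-0.002) * (8) + (-0.038) * (7)
                   = -0.2820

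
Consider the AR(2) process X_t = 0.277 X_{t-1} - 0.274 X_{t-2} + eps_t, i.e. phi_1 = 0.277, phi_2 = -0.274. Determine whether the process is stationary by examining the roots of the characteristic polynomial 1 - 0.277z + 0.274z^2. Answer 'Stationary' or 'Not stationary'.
\text{Stationary}

The AR(p) characteristic polynomial is P(z) = 1 - 0.277z + 0.274z^2.
Stationarity requires all roots to lie outside the unit circle, i.e. |z| > 1 for every root.
Set 1 + (-0.277) z + (0.274) z^2 = 0, i.e. a z^2 + b z + c = 0 with a = 0.274, b = -0.277, c = 1.
Discriminant D = b^2 - 4ac = (-0.277)^2 - 4*(0.274)*1 = 0.076729 - (1.096) = -1.019271.
D < 0, so the roots are the complex-conjugate pair z = (-b +/- i sqrt(-D)) / (2a) = 0.5055 +/- 1.8423i.
For a conjugate pair |z|^2 = z * conj(z) = (product of roots) = c/a = 1/(0.274) = 3.649635, so |z| = sqrt(3.649635) = 1.9104 for both roots.
Moduli of all roots: 1.9104, 1.9104.
All moduli strictly greater than 1? Yes.
Verdict: Stationary.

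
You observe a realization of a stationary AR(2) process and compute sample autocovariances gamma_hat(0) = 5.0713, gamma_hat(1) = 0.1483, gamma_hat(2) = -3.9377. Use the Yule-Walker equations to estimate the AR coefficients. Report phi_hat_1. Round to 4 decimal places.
\hat\phi_{1} = 0.0520

The Yule-Walker equations for an AR(p) process read, in matrix form,
  Gamma_p phi = r_p,   with   (Gamma_p)_{ij} = gamma(|i - j|),
                       (r_p)_i = gamma(i),   i,j = 1..p.
Substitute the sample gammas (Toeplitz matrix and right-hand side of size 2):
  Gamma_p = [[5.0713, 0.1483], [0.1483, 5.0713]]
  r_p     = [0.1483, -3.9377]
Written out:
  5.0713 phi_1 + 0.1483 phi_2 = 0.1483
  0.1483 phi_1 + 5.0713 phi_2 = -3.9377
Solve by Cramer's rule:
  det = gamma(0)^2 - gamma(1)^2 = (5.0713)^2 - (0.1483)^2 = 25.71808369 - 0.02199289 = 25.6960908
  phi_hat_1 = [gamma(1) gamma(0) - gamma(1) gamma(2)] / det = [(0.1483)(5.0713) - (0.1483)(-3.9377)] / 25.6960908 = 1.3360347 / 25.6960908 = 0.052
  phi_hat_2 = [gamma(0) gamma(2) - gamma(1)^2] / det = [(5.0713)(-3.9377) - (0.1483)^2] / 25.6960908 = -19.9912509 / 25.6960908 = -0.778
So phi_hat = [0.0520, -0.7780].
Therefore phi_hat_1 = 0.0520.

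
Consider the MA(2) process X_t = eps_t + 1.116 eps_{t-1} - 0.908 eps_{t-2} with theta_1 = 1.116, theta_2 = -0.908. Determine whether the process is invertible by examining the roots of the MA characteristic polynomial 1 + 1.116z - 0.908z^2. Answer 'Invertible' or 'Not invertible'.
\text{Not invertible}

The MA(q) characteristic polynomial is P(z) = 1 + 1.116z - 0.908z^2.
Invertibility requires all roots to lie outside the unit circle, i.e. |z| > 1 for every root.
Set 1 + (1.116) z + (-0.908) z^2 = 0, i.e. a z^2 + b z + c = 0 with a = -0.908, b = 1.116, c = 1.
Discriminant D = b^2 - 4ac = (1.116)^2 - 4*(-0.908)*1 = 1.245456 - (-3.632) = 4.877456.
D >= 0, so the roots are real: z = (-b +/- sqrt(D)) / (2a) = (-1.116 +/- 2.208496) / (-1.816).
  z_1 = (-1.116 + 2.208496) / (-1.816) = -0.6016,   |z_1| = 0.6016.
  z_2 = (-1.116 - 2.208496) / (-1.816) = 1.8307,   |z_2| = 1.8307.
Moduli of all roots: 0.6016, 1.8307.
All moduli strictly greater than 1? No.
Verdict: Not invertible.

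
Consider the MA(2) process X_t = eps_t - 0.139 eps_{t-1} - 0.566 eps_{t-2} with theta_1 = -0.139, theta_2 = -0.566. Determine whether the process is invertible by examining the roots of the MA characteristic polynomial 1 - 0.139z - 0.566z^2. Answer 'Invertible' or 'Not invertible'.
\text{Invertible}

The MA(q) characteristic polynomial is P(z) = 1 - 0.139z - 0.566z^2.
Invertibility requires all roots to lie outside the unit circle, i.e. |z| > 1 for every root.
Set 1 + (-0.139) z + (-0.566) z^2 = 0, i.e. a z^2 + b z + c = 0 with a = -0.566, b = -0.139, c = 1.
Discriminant D = b^2 - 4ac = (-0.139)^2 - 4*(-0.566)*1 = 0.019321 - (-2.264) = 2.283321.
D >= 0, so the roots are real: z = (-b +/- sqrt(D)) / (2a) = (0.139 +/- 1.511066) / (-1.132).
  z_1 = (0.139 + 1.511066) / (-1.132) = -1.4577,   |z_1| = 1.4577.
  z_2 = (0.139 - 1.511066) / (-1.132) = 1.2121,   |z_2| = 1.2121.
Moduli of all roots: 1.4577, 1.2121.
All moduli strictly greater than 1? Yes.
Verdict: Invertible.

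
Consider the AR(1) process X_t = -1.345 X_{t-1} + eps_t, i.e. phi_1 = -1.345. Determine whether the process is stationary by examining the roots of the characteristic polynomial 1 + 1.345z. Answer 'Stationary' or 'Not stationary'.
\text{Not stationary}

The AR(p) characteristic polynomial is P(z) = 1 + 1.345z.
Stationarity requires all roots to lie outside the unit circle, i.e. |z| > 1 for every root.
This is linear in z: 1 + (1.345) z = 0  =>  z = -1/(1.345) = -0.743494,  |z| = 0.743494.
Moduli of all roots: 0.7435.
All moduli strictly greater than 1? No.
Verdict: Not stationary.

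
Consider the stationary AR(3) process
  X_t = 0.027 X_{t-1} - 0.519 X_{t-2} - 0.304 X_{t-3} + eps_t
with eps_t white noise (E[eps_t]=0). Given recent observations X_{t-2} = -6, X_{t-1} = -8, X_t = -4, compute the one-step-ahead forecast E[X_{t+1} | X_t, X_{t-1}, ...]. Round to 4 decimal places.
E[X_{t+1} \mid \mathcal F_t] = 5.8680

For an AR(p) model X_t = c + sum_i phi_i X_{t-i} + eps_t, the
one-step-ahead conditional mean is
  E[X_{t+1} | X_t, ...] = c + sum_i phi_i X_{t+1-i}.
Substitute known values:
  E[X_{t+1} | ...] = (0.027) * (-4) + (-0.519) * (-8) + (-0.304) * (-6)
                   = 5.8680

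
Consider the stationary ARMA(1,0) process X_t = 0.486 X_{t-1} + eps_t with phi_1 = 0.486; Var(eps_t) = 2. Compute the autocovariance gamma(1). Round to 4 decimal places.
\gamma(1) = 1.2726

Multiply the model equation by X_{t-k} and take expectations. With theta_0 = psi_0 = 1 and psi_j the MA(infinity) weights, this gives
  gamma(k) - sum_i phi_i gamma(k-i) = c_k,
  c_k = sigma^2 * sum_{j=k..q} theta_j psi_{j-k}   (c_k = 0 for k > q),
using gamma(-m) = gamma(m).
Pure AR (q = 0): c_0 = sigma^2 = 2, c_k = 0 for k >= 1.
Equations for k = 0 and k = 1 (AR order 1):
  gamma(0) = phi_1 gamma(1) + c_0
  gamma(1) = phi_1 gamma(0) + c_1
Substituting the second into the first: gamma(0) (1 - phi_1^2) = c_0 + phi_1 c_1, so
  gamma(0) = c_0 / (1 - phi_1^2) = 2 / (1 - (0.486)^2) = 2 / 0.763804 = 2.618473.
  gamma(1) = phi_1 gamma(0) = (0.486)(2.618473) = 1.272578.
Therefore gamma(1) = 1.2726 (to 4 decimal places).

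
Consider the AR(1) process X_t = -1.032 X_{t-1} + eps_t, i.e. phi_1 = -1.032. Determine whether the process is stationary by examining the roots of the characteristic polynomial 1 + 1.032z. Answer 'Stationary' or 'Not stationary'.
\text{Not stationary}

The AR(p) characteristic polynomial is P(z) = 1 + 1.032z.
Stationarity requires all roots to lie outside the unit circle, i.e. |z| > 1 for every root.
This is linear in z: 1 + (1.032) z = 0  =>  z = -1/(1.032) = -0.968992,  |z| = 0.968992.
Moduli of all roots: 0.9690.
All moduli strictly greater than 1? No.
Verdict: Not stationary.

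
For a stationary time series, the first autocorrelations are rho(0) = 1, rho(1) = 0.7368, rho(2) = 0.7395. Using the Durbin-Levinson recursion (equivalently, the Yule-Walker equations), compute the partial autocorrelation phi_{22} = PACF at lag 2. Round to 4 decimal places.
\phi_{22} = 0.4301

The PACF at lag k is phi_{kk}, the last component of the solution
to the Yule-Walker system G_k phi = r_k where
  (G_k)_{ij} = rho(|i - j|), (r_k)_i = rho(i), i,j = 1..k.
Equivalently, Durbin-Levinson gives phi_{kk} iteratively:
  phi_{11} = rho(1)
  phi_{kk} = [rho(k) - sum_{j=1..k-1} phi_{k-1,j} rho(k-j)]
            / [1 - sum_{j=1..k-1} phi_{k-1,j} rho(j)],
  phi_{k,j} = phi_{k-1,j} - phi_{kk} phi_{k-1,k-j},  j = 1..k-1.
Step k = 1:
  phi_11 = rho(1) = 0.7368.
Step k = 2:
  phi_22 = [rho(2) - phi_11 rho(1)] / [1 - phi_11 rho(1)] = [0.7395 - (0.7368)(0.7368)] / [1 - (0.7368)(0.7368)]
         = 0.19662576 / 0.45712576 = 0.4301.
Therefore phi_{22} = 0.4301.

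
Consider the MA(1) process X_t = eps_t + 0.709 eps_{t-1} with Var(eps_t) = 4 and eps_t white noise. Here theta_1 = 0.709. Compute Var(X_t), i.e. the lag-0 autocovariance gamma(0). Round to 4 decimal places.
\gamma(0) = 6.0107

For an MA(q) process X_t = eps_t + sum_i theta_i eps_{t-i} with
Var(eps_t) = sigma^2, the variance is
  gamma(0) = sigma^2 * (1 + sum_i theta_i^2).
  sum_i theta_i^2 = (0.709)^2 = 0.502681.
  gamma(0) = 4 * (1 + 0.502681) = 4 * 1.502681 = 6.010724, which rounds to 6.0107.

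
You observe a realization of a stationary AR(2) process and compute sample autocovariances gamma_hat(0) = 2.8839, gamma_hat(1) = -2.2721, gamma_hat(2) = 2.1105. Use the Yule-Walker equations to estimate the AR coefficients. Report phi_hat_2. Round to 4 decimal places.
\hat\phi_{2} = 0.2929

The Yule-Walker equations for an AR(p) process read, in matrix form,
  Gamma_p phi = r_p,   with   (Gamma_p)_{ij} = gamma(|i - j|),
                       (r_p)_i = gamma(i),   i,j = 1..p.
Substitute the sample gammas (Toeplitz matrix and right-hand side of size 2):
  Gamma_p = [[2.8839, -2.2721], [-2.2721, 2.8839]]
  r_p     = [-2.2721, 2.1105]
Written out:
  2.8839 phi_1 - 2.2721 phi_2 = -2.2721
  -2.2721 phi_1 + 2.8839 phi_2 = 2.1105
Solve by Cramer's rule:
  det = gamma(0)^2 - gamma(1)^2 = (2.8839)^2 - (-2.2721)^2 = 8.31687921 - 5.16243841 = 3.1544408
  phi_hat_1 = [gamma(1) gamma(0) - gamma(1) gamma(2)] / det = [(-2.2721)(2.8839) - (-2.2721)(2.1105)] / 3.1544408 = -1.75724214 / 3.1544408 = -0.5571
  phi_hat_2 = [gamma(0) gamma(2) - gamma(1)^2] / det = [(2.8839)(2.1105) - (-2.2721)^2] / 3.1544408 = 0.92403254 / 3.1544408 = 0.2929
So phi_hat = [-0.5571, 0.2929].
Therefore phi_hat_2 = 0.2929.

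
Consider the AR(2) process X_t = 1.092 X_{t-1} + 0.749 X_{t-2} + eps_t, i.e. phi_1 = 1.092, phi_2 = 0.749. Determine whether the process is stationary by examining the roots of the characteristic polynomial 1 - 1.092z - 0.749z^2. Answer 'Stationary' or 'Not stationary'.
\text{Not stationary}

The AR(p) characteristic polynomial is P(z) = 1 - 1.092z - 0.749z^2.
Stationarity requires all roots to lie outside the unit circle, i.e. |z| > 1 for every root.
Set 1 + (-1.092) z + (-0.749) z^2 = 0, i.e. a z^2 + b z + c = 0 with a = -0.749, b = -1.092, c = 1.
Discriminant D = b^2 - 4ac = (-1.092)^2 - 4*(-0.749)*1 = 1.192464 - (-2.996) = 4.188464.
D >= 0, so the roots are real: z = (-b +/- sqrt(D)) / (2a) = (1.092 +/- 2.046574) / (-1.498).
  z_1 = (1.092 + 2.046574) / (-1.498) = -2.0952,   |z_1| = 2.0952.
  z_2 = (1.092 - 2.046574) / (-1.498) = 0.6372,   |z_2| = 0.6372.
Moduli of all roots: 2.0952, 0.6372.
All moduli strictly greater than 1? No.
Verdict: Not stationary.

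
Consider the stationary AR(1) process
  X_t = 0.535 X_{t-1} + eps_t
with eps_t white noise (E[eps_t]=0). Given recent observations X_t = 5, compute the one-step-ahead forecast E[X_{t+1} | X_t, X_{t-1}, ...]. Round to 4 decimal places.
E[X_{t+1} \mid \mathcal F_t] = 2.6750

For an AR(p) model X_t = c + sum_i phi_i X_{t-i} + eps_t, the
one-step-ahead conditional mean is
  E[X_{t+1} | X_t, ...] = c + sum_i phi_i X_{t+1-i}.
Substitute known values:
  E[X_{t+1} | ...] = (0.535) * (5)
                   = 2.6750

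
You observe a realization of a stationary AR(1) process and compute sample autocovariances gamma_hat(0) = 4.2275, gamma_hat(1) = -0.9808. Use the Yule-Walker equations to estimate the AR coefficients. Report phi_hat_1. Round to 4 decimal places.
\hat\phi_{1} = -0.2320

The Yule-Walker equations for an AR(p) process read, in matrix form,
  Gamma_p phi = r_p,   with   (Gamma_p)_{ij} = gamma(|i - j|),
                       (r_p)_i = gamma(i),   i,j = 1..p.
Substitute the sample gammas (Toeplitz matrix and right-hand side of size 1):
  Gamma_p = [[4.2275]]
  r_p     = [-0.9808]
With p = 1 this is the single equation gamma(0) phi_1 = gamma(1):
  phi_hat_1 = gamma(1) / gamma(0) = -0.9808 / 4.2275 = -0.2320.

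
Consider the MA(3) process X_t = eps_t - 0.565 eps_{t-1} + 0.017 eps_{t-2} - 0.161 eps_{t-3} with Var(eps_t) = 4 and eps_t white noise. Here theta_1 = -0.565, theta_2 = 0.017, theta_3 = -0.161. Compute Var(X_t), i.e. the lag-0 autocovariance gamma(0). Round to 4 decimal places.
\gamma(0) = 5.3817

For an MA(q) process X_t = eps_t + sum_i theta_i eps_{t-i} with
Var(eps_t) = sigma^2, the variance is
  gamma(0) = sigma^2 * (1 + sum_i theta_i^2).
  sum_i theta_i^2 = (-0.565)^2 + (0.017)^2 + (-0.161)^2 = 0.319225 + 0.000289 + 0.025921 = 0.345435.
  gamma(0) = 4 * (1 + 0.345435) = 4 * 1.345435 = 5.38174, which rounds to 5.3817.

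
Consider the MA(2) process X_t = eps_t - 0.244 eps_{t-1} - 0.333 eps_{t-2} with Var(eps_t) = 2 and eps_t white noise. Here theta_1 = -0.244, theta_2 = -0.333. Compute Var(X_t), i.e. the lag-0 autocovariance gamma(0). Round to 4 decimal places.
\gamma(0) = 2.3409

For an MA(q) process X_t = eps_t + sum_i theta_i eps_{t-i} with
Var(eps_t) = sigma^2, the variance is
  gamma(0) = sigma^2 * (1 + sum_i theta_i^2).
  sum_i theta_i^2 = (-0.244)^2 + (-0.333)^2 = 0.059536 + 0.110889 = 0.170425.
  gamma(0) = 2 * (1 + 0.170425) = 2 * 1.170425 = 2.34085, which rounds to 2.3409.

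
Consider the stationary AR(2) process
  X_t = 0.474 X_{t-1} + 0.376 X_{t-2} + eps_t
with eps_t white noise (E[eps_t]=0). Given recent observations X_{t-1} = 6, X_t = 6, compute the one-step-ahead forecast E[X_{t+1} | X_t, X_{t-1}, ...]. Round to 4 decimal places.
E[X_{t+1} \mid \mathcal F_t] = 5.1000

For an AR(p) model X_t = c + sum_i phi_i X_{t-i} + eps_t, the
one-step-ahead conditional mean is
  E[X_{t+1} | X_t, ...] = c + sum_i phi_i X_{t+1-i}.
Substitute known values:
  E[X_{t+1} | ...] = (0.474) * (6) + (0.376) * (6)
                   = 5.1000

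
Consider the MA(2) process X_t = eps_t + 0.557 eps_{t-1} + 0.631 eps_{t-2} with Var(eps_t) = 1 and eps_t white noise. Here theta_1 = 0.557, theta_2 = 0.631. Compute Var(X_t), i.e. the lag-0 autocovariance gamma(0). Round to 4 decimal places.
\gamma(0) = 1.7084

For an MA(q) process X_t = eps_t + sum_i theta_i eps_{t-i} with
Var(eps_t) = sigma^2, the variance is
  gamma(0) = sigma^2 * (1 + sum_i theta_i^2).
  sum_i theta_i^2 = (0.557)^2 + (0.631)^2 = 0.310249 + 0.398161 = 0.70841.
  gamma(0) = 1 * (1 + 0.70841) = 1 * 1.70841 = 1.70841, which rounds to 1.7084.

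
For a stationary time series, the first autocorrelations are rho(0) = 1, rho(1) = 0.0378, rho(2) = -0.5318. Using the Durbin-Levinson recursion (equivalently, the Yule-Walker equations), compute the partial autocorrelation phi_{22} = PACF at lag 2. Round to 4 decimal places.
\phi_{22} = -0.5340

The PACF at lag k is phi_{kk}, the last component of the solution
to the Yule-Walker system G_k phi = r_k where
  (G_k)_{ij} = rho(|i - j|), (r_k)_i = rho(i), i,j = 1..k.
Equivalently, Durbin-Levinson gives phi_{kk} iteratively:
  phi_{11} = rho(1)
  phi_{kk} = [rho(k) - sum_{j=1..k-1} phi_{k-1,j} rho(k-j)]
            / [1 - sum_{j=1..k-1} phi_{k-1,j} rho(j)],
  phi_{k,j} = phi_{k-1,j} - phi_{kk} phi_{k-1,k-j},  j = 1..k-1.
Step k = 1:
  phi_11 = rho(1) = 0.0378.
Step k = 2:
  phi_22 = [rho(2) - phi_11 rho(1)] / [1 - phi_11 rho(1)] = [-0.5318 - (0.0378)(0.0378)] / [1 - (0.0378)(0.0378)]
         = -0.53322884 / 0.99857116 = -0.534.
Therefore phi_{22} = -0.5340.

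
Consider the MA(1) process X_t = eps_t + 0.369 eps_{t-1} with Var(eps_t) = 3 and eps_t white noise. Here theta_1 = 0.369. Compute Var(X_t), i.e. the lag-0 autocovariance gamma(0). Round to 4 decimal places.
\gamma(0) = 3.4085

For an MA(q) process X_t = eps_t + sum_i theta_i eps_{t-i} with
Var(eps_t) = sigma^2, the variance is
  gamma(0) = sigma^2 * (1 + sum_i theta_i^2).
  sum_i theta_i^2 = (0.369)^2 = 0.136161.
  gamma(0) = 3 * (1 + 0.136161) = 3 * 1.136161 = 3.408483, which rounds to 3.4085.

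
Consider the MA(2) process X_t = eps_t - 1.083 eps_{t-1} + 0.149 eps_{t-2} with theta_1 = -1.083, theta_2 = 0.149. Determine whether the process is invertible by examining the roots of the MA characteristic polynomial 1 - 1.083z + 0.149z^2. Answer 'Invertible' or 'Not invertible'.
\text{Invertible}

The MA(q) characteristic polynomial is P(z) = 1 - 1.083z + 0.149z^2.
Invertibility requires all roots to lie outside the unit circle, i.e. |z| > 1 for every root.
Set 1 + (-1.083) z + (0.149) z^2 = 0, i.e. a z^2 + b z + c = 0 with a = 0.149, b = -1.083, c = 1.
Discriminant D = b^2 - 4ac = (-1.083)^2 - 4*(0.149)*1 = 1.172889 - (0.596) = 0.576889.
D >= 0, so the roots are real: z = (-b +/- sqrt(D)) / (2a) = (1.083 +/- 0.759532) / (0.298).
  z_1 = (1.083 + 0.759532) / (0.298) = 6.183,   |z_1| = 6.183.
  z_2 = (1.083 - 0.759532) / (0.298) = 1.0855,   |z_2| = 1.0855.
Moduli of all roots: 6.1830, 1.0855.
All moduli strictly greater than 1? Yes.
Verdict: Invertible.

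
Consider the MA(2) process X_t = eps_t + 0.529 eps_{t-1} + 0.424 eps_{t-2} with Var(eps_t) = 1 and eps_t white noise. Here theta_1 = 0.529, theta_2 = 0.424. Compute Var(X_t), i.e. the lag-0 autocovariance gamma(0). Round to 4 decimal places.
\gamma(0) = 1.4596

For an MA(q) process X_t = eps_t + sum_i theta_i eps_{t-i} with
Var(eps_t) = sigma^2, the variance is
  gamma(0) = sigma^2 * (1 + sum_i theta_i^2).
  sum_i theta_i^2 = (0.529)^2 + (0.424)^2 = 0.279841 + 0.179776 = 0.459617.
  gamma(0) = 1 * (1 + 0.459617) = 1 * 1.459617 = 1.459617, which rounds to 1.4596.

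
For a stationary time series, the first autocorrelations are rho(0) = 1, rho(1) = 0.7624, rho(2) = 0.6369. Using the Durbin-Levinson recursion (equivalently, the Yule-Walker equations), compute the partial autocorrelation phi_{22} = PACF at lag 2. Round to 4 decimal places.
\phi_{22} = 0.1329

The PACF at lag k is phi_{kk}, the last component of the solution
to the Yule-Walker system G_k phi = r_k where
  (G_k)_{ij} = rho(|i - j|), (r_k)_i = rho(i), i,j = 1..k.
Equivalently, Durbin-Levinson gives phi_{kk} iteratively:
  phi_{11} = rho(1)
  phi_{kk} = [rho(k) - sum_{j=1..k-1} phi_{k-1,j} rho(k-j)]
            / [1 - sum_{j=1..k-1} phi_{k-1,j} rho(j)],
  phi_{k,j} = phi_{k-1,j} - phi_{kk} phi_{k-1,k-j},  j = 1..k-1.
Step k = 1:
  phi_11 = rho(1) = 0.7624.
Step k = 2:
  phi_22 = [rho(2) - phi_11 rho(1)] / [1 - phi_11 rho(1)] = [0.6369 - (0.7624)(0.7624)] / [1 - (0.7624)(0.7624)]
         = 0.05564624 / 0.41874624 = 0.1329.
Therefore phi_{22} = 0.1329.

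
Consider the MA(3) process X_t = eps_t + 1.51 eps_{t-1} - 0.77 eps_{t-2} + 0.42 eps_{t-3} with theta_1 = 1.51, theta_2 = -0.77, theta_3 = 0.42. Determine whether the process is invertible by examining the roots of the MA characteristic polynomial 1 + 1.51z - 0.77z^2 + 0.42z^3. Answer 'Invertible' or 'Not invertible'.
\text{Not invertible}

The MA(q) characteristic polynomial is P(z) = 1 + 1.51z - 0.77z^2 + 0.42z^3.
Invertibility requires all roots to lie outside the unit circle, i.e. |z| > 1 for every root.
Degree 3: look for a simple real root z0 first, then factor out (1 - z/z0) and solve the remaining quadratic.
Testing z0 = -0.5: P(-0.5) = 1 + (1.51)(-0.5) + (-0.77)(-0.5)^2 + (0.42)(-0.5)^3
  = 1 + (-0.755) + (-0.1925) + (-0.0525) = 0.  So z_0 = -0.5 is a root, |z_0| = 0.5.
Divide out the factor (1 + 2 z) = (1 - z/z0) (since 1/z0 = -2):
  P(z) = (1 + 2 z)(1 + (-0.49) z + (0.21) z^2)
  [check: z-coef -0.49 - (-2) = 1.51; z^2-coef 0.21 - (-2)(-0.49) = -0.77; z^3-coef -(-2)(0.21) = 0.42.]
Remaining roots from the quadratic factor 1 + (-0.49) z + (0.21) z^2:
  Set 1 + (-0.49) z + (0.21) z^2 = 0, i.e. a z^2 + b z + c = 0 with a = 0.21, b = -0.49, c = 1.
  Discriminant D = b^2 - 4ac = (-0.49)^2 - 4*(0.21)*1 = 0.2401 - (0.84) = -0.5999.
  D < 0, so the roots are the complex-conjugate pair z = (-b +/- i sqrt(-D)) / (2a) = 1.1667 +/- 1.8441i.
  For a conjugate pair |z|^2 = z * conj(z) = (product of roots) = c/a = 1/(0.21) = 4.761905, so |z| = sqrt(4.761905) = 2.1822 for both roots.
Moduli of all roots: 0.5000, 2.1822, 2.1822.
All moduli strictly greater than 1? No.
Verdict: Not invertible.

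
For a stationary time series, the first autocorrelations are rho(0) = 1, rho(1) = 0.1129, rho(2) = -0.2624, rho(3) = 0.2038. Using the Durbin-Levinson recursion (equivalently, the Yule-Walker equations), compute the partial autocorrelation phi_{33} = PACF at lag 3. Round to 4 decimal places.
\phi_{33} = 0.3000

The PACF at lag k is phi_{kk}, the last component of the solution
to the Yule-Walker system G_k phi = r_k where
  (G_k)_{ij} = rho(|i - j|), (r_k)_i = rho(i), i,j = 1..k.
Equivalently, Durbin-Levinson gives phi_{kk} iteratively:
  phi_{11} = rho(1)
  phi_{kk} = [rho(k) - sum_{j=1..k-1} phi_{k-1,j} rho(k-j)]
            / [1 - sum_{j=1..k-1} phi_{k-1,j} rho(j)],
  phi_{k,j} = phi_{k-1,j} - phi_{kk} phi_{k-1,k-j},  j = 1..k-1.
Step k = 1:
  phi_11 = rho(1) = 0.1129.
Step k = 2:
  phi_22 = [rho(2) - phi_11 rho(1)] / [1 - phi_11 rho(1)] = [-0.2624 - (0.1129)(0.1129)] / [1 - (0.1129)(0.1129)]
         = -0.27514641 / 0.98725359 = -0.278699.
  Update: phi_21 = phi_11 - phi_22 phi_11 = 0.1129 - (-0.278699)(0.1129) = 0.144365.
Step k = 3:
  phi_33 = [rho(3) - phi_21 rho(2) - phi_22 rho(1)] / [1 - phi_21 rho(1) - phi_22 rho(2)]
    numerator   = 0.2038 - (0.144365)(-0.2624) - (-0.278699)(0.1129) = 0.2731465
    denominator = 1 - (0.144365)(0.1129) - (-0.278699)(-0.2624) = 0.91057061
  phi_33 = 0.2731465 / 0.91057061 = 0.3.
Therefore phi_{33} = 0.3000.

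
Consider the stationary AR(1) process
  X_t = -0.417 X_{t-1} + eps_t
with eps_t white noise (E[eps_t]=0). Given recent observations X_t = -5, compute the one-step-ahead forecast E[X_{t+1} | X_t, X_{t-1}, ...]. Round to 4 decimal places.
E[X_{t+1} \mid \mathcal F_t] = 2.0850

For an AR(p) model X_t = c + sum_i phi_i X_{t-i} + eps_t, the
one-step-ahead conditional mean is
  E[X_{t+1} | X_t, ...] = c + sum_i phi_i X_{t+1-i}.
Substitute known values:
  E[X_{t+1} | ...] = (-0.417) * (-5)
                   = 2.0850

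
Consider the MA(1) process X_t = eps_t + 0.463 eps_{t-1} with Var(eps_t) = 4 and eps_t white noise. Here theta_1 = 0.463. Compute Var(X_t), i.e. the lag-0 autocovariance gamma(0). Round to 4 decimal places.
\gamma(0) = 4.8575

For an MA(q) process X_t = eps_t + sum_i theta_i eps_{t-i} with
Var(eps_t) = sigma^2, the variance is
  gamma(0) = sigma^2 * (1 + sum_i theta_i^2).
  sum_i theta_i^2 = (0.463)^2 = 0.214369.
  gamma(0) = 4 * (1 + 0.214369) = 4 * 1.214369 = 4.857476, which rounds to 4.8575.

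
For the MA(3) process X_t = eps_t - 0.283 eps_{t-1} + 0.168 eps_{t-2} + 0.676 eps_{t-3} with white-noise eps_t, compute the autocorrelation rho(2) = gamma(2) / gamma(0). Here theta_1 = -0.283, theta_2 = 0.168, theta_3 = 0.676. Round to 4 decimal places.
\rho(2) = -0.0149

For an MA(q) process with theta_0 = 1, the autocovariance is
  gamma(k) = sigma^2 * sum_{i=0..q-k} theta_i * theta_{i+k},
and rho(k) = gamma(k) / gamma(0). Sigma^2 cancels.
  numerator   = (1)*(0.168) + (-0.283)*(0.676) = -0.023308.
  denominator = (1)^2 + (-0.283)^2 + (0.168)^2 + (0.676)^2 = 1.565289.
  rho(2) = -0.023308 / 1.565289 = -0.0149.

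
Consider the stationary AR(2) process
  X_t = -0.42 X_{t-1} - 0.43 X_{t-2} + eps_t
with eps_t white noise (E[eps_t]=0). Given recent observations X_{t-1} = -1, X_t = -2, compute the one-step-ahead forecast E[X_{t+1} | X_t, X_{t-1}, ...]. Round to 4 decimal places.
E[X_{t+1} \mid \mathcal F_t] = 1.2700

For an AR(p) model X_t = c + sum_i phi_i X_{t-i} + eps_t, the
one-step-ahead conditional mean is
  E[X_{t+1} | X_t, ...] = c + sum_i phi_i X_{t+1-i}.
Substitute known values:
  E[X_{t+1} | ...] = (-0.42) * (-2) + (-0.43) * (-1)
                   = 1.2700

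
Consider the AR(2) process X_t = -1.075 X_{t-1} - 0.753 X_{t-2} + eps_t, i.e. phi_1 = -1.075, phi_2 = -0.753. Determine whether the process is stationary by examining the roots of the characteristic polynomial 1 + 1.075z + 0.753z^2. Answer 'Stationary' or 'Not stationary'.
\text{Stationary}

The AR(p) characteristic polynomial is P(z) = 1 + 1.075z + 0.753z^2.
Stationarity requires all roots to lie outside the unit circle, i.e. |z| > 1 for every root.
Set 1 + (1.075) z + (0.753) z^2 = 0, i.e. a z^2 + b z + c = 0 with a = 0.753, b = 1.075, c = 1.
Discriminant D = b^2 - 4ac = (1.075)^2 - 4*(0.753)*1 = 1.155625 - (3.012) = -1.856375.
D < 0, so the roots are the complex-conjugate pair z = (-b +/- i sqrt(-D)) / (2a) = -0.7138 +/- 0.9047i.
For a conjugate pair |z|^2 = z * conj(z) = (product of roots) = c/a = 1/(0.753) = 1.328021, so |z| = sqrt(1.328021) = 1.1524 for both roots.
Moduli of all roots: 1.1524, 1.1524.
All moduli strictly greater than 1? Yes.
Verdict: Stationary.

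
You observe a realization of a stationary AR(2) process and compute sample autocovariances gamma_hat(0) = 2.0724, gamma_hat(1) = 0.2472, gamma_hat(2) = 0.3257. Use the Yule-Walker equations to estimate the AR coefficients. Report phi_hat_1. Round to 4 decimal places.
\hat\phi_{1} = 0.1020

The Yule-Walker equations for an AR(p) process read, in matrix form,
  Gamma_p phi = r_p,   with   (Gamma_p)_{ij} = gamma(|i - j|),
                       (r_p)_i = gamma(i),   i,j = 1..p.
Substitute the sample gammas (Toeplitz matrix and right-hand side of size 2):
  Gamma_p = [[2.0724, 0.2472], [0.2472, 2.0724]]
  r_p     = [0.2472, 0.3257]
Written out:
  2.0724 phi_1 + 0.2472 phi_2 = 0.2472
  0.2472 phi_1 + 2.0724 phi_2 = 0.3257
Solve by Cramer's rule:
  det = gamma(0)^2 - gamma(1)^2 = (2.0724)^2 - (0.2472)^2 = 4.29484176 - 0.06110784 = 4.23373392
  phi_hat_1 = [gamma(1) gamma(0) - gamma(1) gamma(2)] / det = [(0.2472)(2.0724) - (0.2472)(0.3257)] / 4.23373392 = 0.43178424 / 4.23373392 = 0.102
  phi_hat_2 = [gamma(0) gamma(2) - gamma(1)^2] / det = [(2.0724)(0.3257) - (0.2472)^2] / 4.23373392 = 0.61387284 / 4.23373392 = 0.145
So phi_hat = [0.1020, 0.1450].
Therefore phi_hat_1 = 0.1020.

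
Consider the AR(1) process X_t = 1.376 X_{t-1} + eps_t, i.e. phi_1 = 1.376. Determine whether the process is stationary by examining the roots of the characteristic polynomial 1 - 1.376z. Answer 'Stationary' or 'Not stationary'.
\text{Not stationary}

The AR(p) characteristic polynomial is P(z) = 1 - 1.376z.
Stationarity requires all roots to lie outside the unit circle, i.e. |z| > 1 for every root.
This is linear in z: 1 + (-1.376) z = 0  =>  z = -1/(-1.376) = 0.726744,  |z| = 0.726744.
Moduli of all roots: 0.7267.
All moduli strictly greater than 1? No.
Verdict: Not stationary.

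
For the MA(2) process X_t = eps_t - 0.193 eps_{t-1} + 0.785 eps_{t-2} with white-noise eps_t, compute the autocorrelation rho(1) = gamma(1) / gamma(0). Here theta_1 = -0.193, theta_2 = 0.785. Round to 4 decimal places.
\rho(1) = -0.2084

For an MA(q) process with theta_0 = 1, the autocovariance is
  gamma(k) = sigma^2 * sum_{i=0..q-k} theta_i * theta_{i+k},
and rho(k) = gamma(k) / gamma(0). Sigma^2 cancels.
  numerator   = (1)*(-0.193) + (-0.193)*(0.785) = -0.344505.
  denominator = (1)^2 + (-0.193)^2 + (0.785)^2 = 1.653474.
  rho(1) = -0.344505 / 1.653474 = -0.2084.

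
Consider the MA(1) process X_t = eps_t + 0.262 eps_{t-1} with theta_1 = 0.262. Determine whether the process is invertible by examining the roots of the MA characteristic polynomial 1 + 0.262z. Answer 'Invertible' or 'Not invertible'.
\text{Invertible}

The MA(q) characteristic polynomial is P(z) = 1 + 0.262z.
Invertibility requires all roots to lie outside the unit circle, i.e. |z| > 1 for every root.
This is linear in z: 1 + (0.262) z = 0  =>  z = -1/(0.262) = -3.816794,  |z| = 3.816794.
Moduli of all roots: 3.8168.
All moduli strictly greater than 1? Yes.
Verdict: Invertible.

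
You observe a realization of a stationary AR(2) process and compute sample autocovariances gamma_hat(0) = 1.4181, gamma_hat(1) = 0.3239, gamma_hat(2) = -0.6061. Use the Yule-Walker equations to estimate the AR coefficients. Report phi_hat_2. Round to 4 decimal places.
\hat\phi_{2} = -0.5060

The Yule-Walker equations for an AR(p) process read, in matrix form,
  Gamma_p phi = r_p,   with   (Gamma_p)_{ij} = gamma(|i - j|),
                       (r_p)_i = gamma(i),   i,j = 1..p.
Substitute the sample gammas (Toeplitz matrix and right-hand side of size 2):
  Gamma_p = [[1.4181, 0.3239], [0.3239, 1.4181]]
  r_p     = [0.3239, -0.6061]
Written out:
  1.4181 phi_1 + 0.3239 phi_2 = 0.3239
  0.3239 phi_1 + 1.4181 phi_2 = -0.6061
Solve by Cramer's rule:
  det = gamma(0)^2 - gamma(1)^2 = (1.4181)^2 - (0.3239)^2 = 2.01100761 - 0.10491121 = 1.9060964
  phi_hat_1 = [gamma(1) gamma(0) - gamma(1) gamma(2)] / det = [(0.3239)(1.4181) - (0.3239)(-0.6061)] / 1.9060964 = 0.65563838 / 1.9060964 = 0.344
  phi_hat_2 = [gamma(0) gamma(2) - gamma(1)^2] / det = [(1.4181)(-0.6061) - (0.3239)^2] / 1.9060964 = -0.96442162 / 1.9060964 = -0.506
So phi_hat = [0.3440, -0.5060].
Therefore phi_hat_2 = -0.5060.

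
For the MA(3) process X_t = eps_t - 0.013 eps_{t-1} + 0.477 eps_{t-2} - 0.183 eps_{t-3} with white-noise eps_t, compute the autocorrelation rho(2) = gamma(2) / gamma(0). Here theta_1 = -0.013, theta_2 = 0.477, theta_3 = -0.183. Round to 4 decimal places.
\rho(2) = 0.3801

For an MA(q) process with theta_0 = 1, the autocovariance is
  gamma(k) = sigma^2 * sum_{i=0..q-k} theta_i * theta_{i+k},
and rho(k) = gamma(k) / gamma(0). Sigma^2 cancels.
  numerator   = (1)*(0.477) + (-0.013)*(-0.183) = 0.479379.
  denominator = (1)^2 + (-0.013)^2 + (0.477)^2 + (-0.183)^2 = 1.261187.
  rho(2) = 0.479379 / 1.261187 = 0.3801.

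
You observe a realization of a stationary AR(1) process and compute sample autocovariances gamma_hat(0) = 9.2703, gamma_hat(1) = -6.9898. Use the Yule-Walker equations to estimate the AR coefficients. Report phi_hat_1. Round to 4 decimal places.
\hat\phi_{1} = -0.7540

The Yule-Walker equations for an AR(p) process read, in matrix form,
  Gamma_p phi = r_p,   with   (Gamma_p)_{ij} = gamma(|i - j|),
                       (r_p)_i = gamma(i),   i,j = 1..p.
Substitute the sample gammas (Toeplitz matrix and right-hand side of size 1):
  Gamma_p = [[9.2703]]
  r_p     = [-6.9898]
With p = 1 this is the single equation gamma(0) phi_1 = gamma(1):
  phi_hat_1 = gamma(1) / gamma(0) = -6.9898 / 9.2703 = -0.7540.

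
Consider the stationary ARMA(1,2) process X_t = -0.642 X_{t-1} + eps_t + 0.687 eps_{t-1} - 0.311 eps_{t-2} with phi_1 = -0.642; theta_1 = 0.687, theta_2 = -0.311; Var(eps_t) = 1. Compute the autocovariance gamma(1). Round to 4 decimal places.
\gamma(1) = -0.0965

Multiply the model equation by X_{t-k} and take expectations. With theta_0 = psi_0 = 1 and psi_j the MA(infinity) weights, this gives
  gamma(k) - sum_i phi_i gamma(k-i) = c_k,
  c_k = sigma^2 * sum_{j=k..q} theta_j psi_{j-k}   (c_k = 0 for k > q),
using gamma(-m) = gamma(m).
psi-weights needed (psi_j = theta_j + sum_i phi_i psi_{j-i}):
  psi_1 = theta_1 + phi_1 = 0.687 + (-0.642) = 0.045
  psi_2 = theta_2 + phi_1 psi_1 = -0.311 + (-0.642)(0.045) = -0.33989
Right-hand sides:
  c_0 = sigma^2 (1 + theta_1 psi_1 + theta_2 psi_2) = 1 * (1 + (0.687)(0.045) + (-0.311)(-0.33989)) = 1 * 1.136621 = 1.136621
  c_1 = sigma^2 (theta_1 + theta_2 psi_1) = 1 * (0.687 + (-0.311)(0.045)) = 0.673005
  c_2 = sigma^2 theta_2 = 1 * (-0.311) = -0.311
Equations for k = 0 and k = 1 (AR order 1):
  gamma(0) = phi_1 gamma(1) + c_0
  gamma(1) = phi_1 gamma(0) + c_1
Substituting the second into the first: gamma(0) (1 - phi_1^2) = c_0 + phi_1 c_1, so
  gamma(0) = (c_0 + phi_1 c_1) / (1 - phi_1^2) = (1.136621 + (-0.642)(0.673005)) / (1 - (-0.642)^2) = 0.704552 / 0.587836 = 1.198551.
  gamma(1) = phi_1 gamma(0) + c_1 = (-0.642)(1.198551) + (0.673005) = -0.096465.
Therefore gamma(1) = -0.0965 (to 4 decimal places).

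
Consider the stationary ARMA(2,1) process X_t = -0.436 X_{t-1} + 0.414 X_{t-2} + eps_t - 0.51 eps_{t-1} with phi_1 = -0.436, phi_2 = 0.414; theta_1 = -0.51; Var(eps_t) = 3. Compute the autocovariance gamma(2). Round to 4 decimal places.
\gamma(2) = 13.2291

Multiply the model equation by X_{t-k} and take expectations. With theta_0 = psi_0 = 1 and psi_j the MA(infinity) weights, this gives
  gamma(k) - sum_i phi_i gamma(k-i) = c_k,
  c_k = sigma^2 * sum_{j=k..q} theta_j psi_{j-k}   (c_k = 0 for k > q),
using gamma(-m) = gamma(m).
psi-weights needed (psi_j = theta_j + sum_i phi_i psi_{j-i}):
  psi_1 = theta_1 + phi_1 = -0.51 + (-0.436) = -0.946
Right-hand sides:
  c_0 = sigma^2 (1 + theta_1 psi_1) = 3 * (1 + (-0.51)(-0.946)) = 3 * 1.48246 = 4.44738
  c_1 = sigma^2 theta_1 = 3 * (-0.51) = -1.53
  c_2 = 0
Equations for k = 0, 1, 2 (AR order 2, c_2 = 0):
  (E0) gamma(0) = phi_1 gamma(1) + phi_2 gamma(2) + c_0
  (E1) gamma(1) = phi_1 gamma(0) + phi_2 gamma(1) + c_1
  (E2) gamma(2) = phi_1 gamma(1) + phi_2 gamma(0)
From (E1): gamma(1) = A gamma(0) + B with
  A = phi_1 / (1 - phi_2) = -0.436 / 0.586 = -0.744027,   B = c_1 / (1 - phi_2) = -1.53 / 0.586 = -2.610922.
Insert (E2) into (E0): gamma(0) (1 - phi_2^2) = phi_1 (1 + phi_2) gamma(1) + c_0.
  phi_1 (1 + phi_2) = (-0.436)(1.414) = -0.616504,   1 - phi_2^2 = 0.828604.
Replace gamma(1) by A gamma(0) + B and collect gamma(0):
  gamma(0) [0.828604 - (-0.616504)(-0.744027)] = (-0.616504)(-2.610922) + 4.44738
  gamma(0) * 0.369908 = 6.057024
  gamma(0) = 6.057024 / 0.369908 = 16.374397.
  gamma(1) = A gamma(0) + B = (-0.744027)(16.374397) + (-2.610922) = -14.79392.
  gamma(2) = phi_1 gamma(1) + phi_2 gamma(0) = (-0.436)(-14.79392) + (0.414)(16.374397) = 13.229149.
Therefore gamma(2) = 13.2291 (to 4 decimal places).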